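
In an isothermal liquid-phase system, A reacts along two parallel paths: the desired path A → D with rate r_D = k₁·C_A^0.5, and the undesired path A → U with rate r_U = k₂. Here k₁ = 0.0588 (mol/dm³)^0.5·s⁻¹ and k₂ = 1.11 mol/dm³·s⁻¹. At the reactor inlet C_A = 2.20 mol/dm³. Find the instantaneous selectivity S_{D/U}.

0.0786

S_{D/U} = r_D/r_U = (k₁·C_A^0.5)/(k₂) = (k₁/k₂)·C_A^0.5.
= (0.0588×2.200^0.5) / (1.11) = 0.08721/1.110 = 0.0786.
Since the desired path is higher order in A, keeping C_A high (PFR or concentrated feed) favours D.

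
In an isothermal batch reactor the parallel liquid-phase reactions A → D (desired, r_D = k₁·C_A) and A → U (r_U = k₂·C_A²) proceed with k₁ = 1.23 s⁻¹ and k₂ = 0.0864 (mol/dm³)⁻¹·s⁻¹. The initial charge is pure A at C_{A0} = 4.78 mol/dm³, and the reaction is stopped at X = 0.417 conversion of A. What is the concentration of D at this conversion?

1.58 mol/dm³

C_A = C_{A0}(1−X) = 2.787 mol/dm³.
Along a PFR/batch, dC_D/dC_A = −r_D/(r_D+r_U) = −k₁/(k₁+k₂·C_A).
Integrating from C_{A0} to C_A: C_D = (1.23/0.0864)·ln[(1.23+0.0864·4.78)/(1.23+0.0864·2.79)] = 14.24·ln(1.643/1.471) = 1.576 mol/dm³.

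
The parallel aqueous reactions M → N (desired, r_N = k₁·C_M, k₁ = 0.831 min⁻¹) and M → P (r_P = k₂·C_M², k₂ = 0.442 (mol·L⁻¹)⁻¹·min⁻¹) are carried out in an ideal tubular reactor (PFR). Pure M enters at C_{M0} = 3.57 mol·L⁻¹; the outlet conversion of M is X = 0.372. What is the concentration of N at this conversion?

0.525 mol·L⁻¹

C_M = C_{M0}(1−X) = 2.242 mol·L⁻¹.
Along a PFR/batch, dC_N/dC_M = −r_N/(r_N+r_P) = −k₁/(k₁+k₂·C_M).
Integrating from C_{M0} to C_M: C_N = (0.831/0.442)·ln[(0.831+0.442·3.57)/(0.831+0.442·2.24)] = 1.880·ln(2.409/1.822) = 0.5251 mol·L⁻¹.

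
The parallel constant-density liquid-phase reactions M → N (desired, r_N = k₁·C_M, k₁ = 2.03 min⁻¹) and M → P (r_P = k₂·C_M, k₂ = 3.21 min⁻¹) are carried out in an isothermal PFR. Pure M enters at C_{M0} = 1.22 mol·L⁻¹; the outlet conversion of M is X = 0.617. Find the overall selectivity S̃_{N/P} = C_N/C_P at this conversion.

C_M = C_{M0}(1−X) = 0.4673 mol·L⁻¹.
Both paths are first order in M, so the instantaneous fraction to N is constant: dC_N/d(−C_M) = k₁/(k₁+k₂) = 0.3874.
C_N = 0.3874·(C_{M0}−C_M) = 0.3874×0.7527 = 0.292 mol·L⁻¹.
C_P = (C_{M0}−C_M)−C_N = 0.4611 mol·L⁻¹; S̃_{N/P} = 0.2916/0.4611 = 0.632.

0.632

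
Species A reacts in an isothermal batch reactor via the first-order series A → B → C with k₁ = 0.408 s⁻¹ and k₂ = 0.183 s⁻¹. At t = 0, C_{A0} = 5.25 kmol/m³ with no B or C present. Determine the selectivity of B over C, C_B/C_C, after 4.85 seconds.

1.35

Solving the coupled first-order balances gives C_B(t) = [k₁/(k₂−k₁)]·C_{A0}·(e^(−k₁t) − e^(−k₂t)).
e^(−k₁t) = e^(−0.408×4.85) = e^(−1.979) = 0.1382; e^(−k₂t) = e^(−0.8875) = 0.4117.
C_B = 0.408×5.25/(0.183−0.408) × (0.1382−0.4117) = (-9.520)×(-0.2734) = 2.603 kmol/m³.
C_A = C_{A0}e^(−k₁t) = 0.7257 kmol/m³, so C_C = C_{A0}−C_A−C_B = 1.921 kmol/m³; C_B/C_C = 1.35.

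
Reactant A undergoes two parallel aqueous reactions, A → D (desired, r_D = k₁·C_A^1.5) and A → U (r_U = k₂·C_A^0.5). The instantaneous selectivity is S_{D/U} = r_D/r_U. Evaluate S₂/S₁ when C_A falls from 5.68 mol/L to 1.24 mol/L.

0.218

S_{D/U} = (k₁/k₂)·C_A, so S₂/S₁ = (C_{A,2}/C_{A,1}).
= 1.24/5.68 = 0.218.
Selectivity toward D falls as C_A falls — high-concentration operation is favoured.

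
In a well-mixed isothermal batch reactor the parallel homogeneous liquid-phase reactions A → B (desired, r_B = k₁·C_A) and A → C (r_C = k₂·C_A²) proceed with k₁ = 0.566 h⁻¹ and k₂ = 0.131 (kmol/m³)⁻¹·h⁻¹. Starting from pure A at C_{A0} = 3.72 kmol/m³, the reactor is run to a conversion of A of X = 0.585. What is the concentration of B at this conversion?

C_A = C_{A0}(1−X) = 1.544 kmol/m³.
Along a PFR/batch, dC_B/dC_A = −r_B/(r_B+r_C) = −k₁/(k₁+k₂·C_A).
Integrating from C_{A0} to C_A: C_B = (0.566/0.131)·ln[(0.566+0.131·3.72)/(0.566+0.131·1.54)] = 4.321·ln(1.053/0.7682) = 1.364 kmol/m³.

1.36 kmol/m³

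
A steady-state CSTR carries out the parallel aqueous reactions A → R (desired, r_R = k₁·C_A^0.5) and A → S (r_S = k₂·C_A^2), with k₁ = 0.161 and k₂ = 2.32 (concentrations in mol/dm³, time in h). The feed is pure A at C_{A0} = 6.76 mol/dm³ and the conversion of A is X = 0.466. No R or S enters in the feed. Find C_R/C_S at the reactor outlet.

0.0101

Exit C_A = C_{A0}(1−X) = 6.76×0.534 = 3.610 mol/dm³.
A CSTR operates uniformly at the exit composition, giving r_R = 0.3059 and r_S = 30.23 (each k·C_A^n at C_A = 3.610).
Overall selectivity = C_R/C_S = r_Rτ/(r_Sτ) = r_R/r_S = 0.0101.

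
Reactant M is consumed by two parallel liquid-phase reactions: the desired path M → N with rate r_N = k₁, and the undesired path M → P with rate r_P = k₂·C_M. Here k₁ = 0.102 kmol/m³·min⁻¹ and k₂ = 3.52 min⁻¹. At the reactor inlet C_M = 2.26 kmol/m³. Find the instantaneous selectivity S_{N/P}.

S_{N/P} = r_N/r_P = (k₁)/(k₂·C_M) = (k₁/k₂)·C_M⁻¹.
= (0.102) / (3.52×2.260) = 0.1020/7.955 = 0.0128.
The undesired path is higher order in M, so low C_M (CSTR or dilute feed) favours N.

0.0128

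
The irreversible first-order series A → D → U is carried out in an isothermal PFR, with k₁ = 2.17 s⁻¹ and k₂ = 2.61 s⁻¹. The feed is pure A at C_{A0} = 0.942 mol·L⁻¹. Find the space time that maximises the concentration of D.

The intermediate peaks when r₁ = r₂, i.e. k₁e^(−k₁τ) = k₂e^(−k₂τ), giving τ_opt = ln(k₂/k₁)/(k₂−k₁).
= ln(2.61/2.17)/(2.61−2.17) = ln(1.203)/0.4400 = 0.1846/0.4400 = 0.420 s.

0.420 s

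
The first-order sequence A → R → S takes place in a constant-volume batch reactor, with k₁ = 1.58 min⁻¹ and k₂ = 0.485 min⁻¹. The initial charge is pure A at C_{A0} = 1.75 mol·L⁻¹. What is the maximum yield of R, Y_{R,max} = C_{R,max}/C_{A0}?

0.593

For a first-order series the maximum intermediate yield is C_{R,max}/C_{A0} = (k₁/k₂)^[k₂/(k₂−k₁)].
= (1.58/0.485)^(0.485/(0.485−1.58)) = (3.258)^(-0.4429) = 0.5927.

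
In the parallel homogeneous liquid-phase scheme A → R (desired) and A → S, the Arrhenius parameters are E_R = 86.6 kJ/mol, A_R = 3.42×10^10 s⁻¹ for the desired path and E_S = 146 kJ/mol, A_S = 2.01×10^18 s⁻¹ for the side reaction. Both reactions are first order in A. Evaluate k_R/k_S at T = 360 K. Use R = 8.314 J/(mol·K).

7.08

k_R/k_S = (A_R/A_S)·exp[−(E_R−E_S)/(RT)] = (A_R/A_S)·exp[(E_S−E_R)/(RT)].
(E_S−E_R)/(RT) = (146−86.6)×10³/(8.314×360) = 59400/2993 = 19.85.
k_R/k_S = (3.42×10^10/2.01×10^18)·exp(19.85) = 1.701×10^-8 × 4.159×10^8 = 7.08.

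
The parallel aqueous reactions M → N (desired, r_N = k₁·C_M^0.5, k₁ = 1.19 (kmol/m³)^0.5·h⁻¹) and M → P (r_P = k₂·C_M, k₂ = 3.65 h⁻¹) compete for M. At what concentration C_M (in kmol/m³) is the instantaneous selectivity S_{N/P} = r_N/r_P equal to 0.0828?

S_{N/P} = (k₁/k₂)·C_M^-0.5 ⇒ C_M = (S·k₂/k₁)^(-2).
= (0.0828×3.65/1.19)^(-2) = (0.2540)^(-2) = 15.5 kmol/m³.

15.5 kmol/m³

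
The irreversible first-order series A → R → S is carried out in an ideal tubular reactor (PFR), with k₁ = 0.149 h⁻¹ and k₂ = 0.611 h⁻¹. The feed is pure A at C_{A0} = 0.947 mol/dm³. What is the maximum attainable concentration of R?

At the optimum, C_{R,max}/C_{A0} = (k₁/k₂)^[k₂/(k₂−k₁)].
= (0.149/0.611)^(0.611/(0.611−0.149)) = (0.2439)^(1.323) = 0.1547.
C_{R,max} = 0.1547×0.947 = 0.147 mol/dm³.

0.147 mol/dm³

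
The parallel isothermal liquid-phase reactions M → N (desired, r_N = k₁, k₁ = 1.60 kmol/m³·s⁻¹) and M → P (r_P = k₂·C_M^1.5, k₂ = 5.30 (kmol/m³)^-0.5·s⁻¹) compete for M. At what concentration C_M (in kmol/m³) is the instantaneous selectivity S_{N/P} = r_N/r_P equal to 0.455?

0.761 kmol/m³

S_{N/P} = (k₁/k₂)·C_M^-1.5 ⇒ C_M = (S·k₂/k₁)^(1/(-1.5)).
= (0.455×5.30/1.60)^(-0.6667) = (1.507)^(-0.6667) = 0.761 kmol/m³.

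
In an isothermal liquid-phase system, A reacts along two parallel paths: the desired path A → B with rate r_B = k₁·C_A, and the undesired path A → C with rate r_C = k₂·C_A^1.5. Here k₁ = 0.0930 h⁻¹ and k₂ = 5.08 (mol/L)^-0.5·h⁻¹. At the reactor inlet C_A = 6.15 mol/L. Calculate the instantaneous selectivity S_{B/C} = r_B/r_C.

S_{B/C} = r_B/r_C = (k₁·C_A)/(k₂·C_A^1.5) = (k₁/k₂)·C_A^-0.5.
= (0.0930×6.150) / (5.08×6.150^1.5) = 0.5720/77.48 = 0.00738.
The undesired path is higher order in A, so low C_A (CSTR or dilute feed) favours B.

0.00738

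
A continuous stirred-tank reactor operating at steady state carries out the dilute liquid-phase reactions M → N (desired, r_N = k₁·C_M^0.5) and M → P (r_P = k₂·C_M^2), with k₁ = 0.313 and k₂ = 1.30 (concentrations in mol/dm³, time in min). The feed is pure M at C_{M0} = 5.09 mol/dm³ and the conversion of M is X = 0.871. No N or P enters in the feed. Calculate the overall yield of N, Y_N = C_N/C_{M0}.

Exit C_M = C_{M0}(1−X) = 5.09×0.129 = 0.6566 mol/dm³.
Rates in a CSTR are evaluated at the outlet concentration: r_N = 0.313×0.6566^0.5 = 0.2536, r_P = 1.30×0.6566^2 = 0.5605.
Fraction of consumed M going to N: r_N/(r_N+r_P) = 0.3115.
C_N = 0.3115·C_{M0}·X = 0.3115×5.09×0.871 = 1.38 mol/dm³; Y_N = C_N/C_{M0} = 0.271.

0.271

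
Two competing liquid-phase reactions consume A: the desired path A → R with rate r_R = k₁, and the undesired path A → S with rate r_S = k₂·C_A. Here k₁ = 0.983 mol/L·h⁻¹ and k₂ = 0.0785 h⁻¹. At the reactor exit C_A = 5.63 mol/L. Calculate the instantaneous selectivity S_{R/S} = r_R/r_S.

S_{R/S} = r_R/r_S = (k₁)/(k₂·C_A) = (k₁/k₂)·C_A⁻¹.
= (0.983) / (0.0785×5.630) = 0.9830/0.4420 = 2.22.
The undesired path is higher order in A, so low C_A (CSTR or dilute feed) favours R.

2.22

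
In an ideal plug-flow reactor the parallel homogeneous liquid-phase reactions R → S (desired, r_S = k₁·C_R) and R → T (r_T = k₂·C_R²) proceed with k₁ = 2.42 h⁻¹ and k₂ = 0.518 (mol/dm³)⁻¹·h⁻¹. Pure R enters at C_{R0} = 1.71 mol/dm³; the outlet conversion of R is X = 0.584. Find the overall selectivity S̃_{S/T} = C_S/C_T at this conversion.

C_R = C_{R0}(1−X) = 0.7114 mol/dm³.
Along a PFR/batch, dC_S/dC_R = −r_S/(r_S+r_T) = −k₁/(k₁+k₂·C_R).
Integrating from C_{R0} to C_R: C_S = (2.42/0.518)·ln[(2.42+0.518·1.71)/(2.42+0.518·0.711)] = 4.672·ln(3.306/2.788) = 0.7950 mol/dm³.
C_T = (C_{R0}−C_R)−C_S = 0.2036 mol/dm³; S̃_{S/T} = 0.7950/0.2036 = 3.90.

3.90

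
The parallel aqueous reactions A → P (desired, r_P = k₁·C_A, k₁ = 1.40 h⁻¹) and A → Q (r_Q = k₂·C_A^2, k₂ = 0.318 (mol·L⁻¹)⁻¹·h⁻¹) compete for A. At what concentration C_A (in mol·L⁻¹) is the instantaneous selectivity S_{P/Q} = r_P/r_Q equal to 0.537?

S_{P/Q} = (k₁/k₂)·C_A⁻¹ ⇒ C_A = (S·k₂/k₁)^(-1).
= (0.537×0.318/1.40)^(-1) = (0.1220)^(-1) = 8.20 mol·L⁻¹.

8.20 mol·L⁻¹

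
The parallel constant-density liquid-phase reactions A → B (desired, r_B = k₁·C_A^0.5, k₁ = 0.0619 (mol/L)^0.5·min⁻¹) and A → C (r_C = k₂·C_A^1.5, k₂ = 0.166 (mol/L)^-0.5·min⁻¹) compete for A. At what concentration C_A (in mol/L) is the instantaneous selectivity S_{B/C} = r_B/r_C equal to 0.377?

S_{B/C} = (k₁/k₂)·C_A⁻¹ ⇒ C_A = (S·k₂/k₁)^(-1).
= (0.377×0.166/0.0619)^(-1) = (1.011)^(-1) = 0.989 mol/L.

0.989 mol/L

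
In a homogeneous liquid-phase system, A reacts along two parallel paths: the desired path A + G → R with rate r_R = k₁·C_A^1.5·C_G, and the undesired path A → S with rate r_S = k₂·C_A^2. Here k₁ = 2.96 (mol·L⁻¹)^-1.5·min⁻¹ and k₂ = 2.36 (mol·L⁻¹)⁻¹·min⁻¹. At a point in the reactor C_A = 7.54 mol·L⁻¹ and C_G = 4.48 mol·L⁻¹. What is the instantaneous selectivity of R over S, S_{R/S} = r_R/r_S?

S_{R/S} = r_R/r_S = (k₁·C_A^1.5·C_G)/(k₂·C_A^2) = (k₁/k₂)·C_A^-0.5·C_G.
= (2.96×7.540^1.5×4.480) / (2.36×7.540^2) = 274.6/134.2 = 2.05.
The undesired path is higher order in A, so low C_A (CSTR or dilute feed) favours R.

2.05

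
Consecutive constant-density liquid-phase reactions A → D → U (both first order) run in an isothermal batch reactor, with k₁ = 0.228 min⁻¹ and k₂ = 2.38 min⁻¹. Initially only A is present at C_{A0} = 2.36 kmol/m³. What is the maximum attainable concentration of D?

0.176 kmol/m³

At the optimum, C_{D,max}/C_{A0} = (k₁/k₂)^[k₂/(k₂−k₁)].
= (0.228/2.38)^(2.38/(2.38−0.228)) = (0.09580)^(1.106) = 0.07472.
C_{D,max} = 0.07472×2.36 = 0.176 kmol/m³.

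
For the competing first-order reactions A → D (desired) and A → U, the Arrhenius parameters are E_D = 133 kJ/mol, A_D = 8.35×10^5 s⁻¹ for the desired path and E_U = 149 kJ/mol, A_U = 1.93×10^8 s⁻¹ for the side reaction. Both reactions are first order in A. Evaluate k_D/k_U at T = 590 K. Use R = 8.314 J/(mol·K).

Since both paths have the same order in A, the concentration cancels and S_{D/U} = k_D/k_U = (A_D/A_U)·exp[(E_U−E_D)/(RT)].
(E_U−E_D)/(RT) = (149−133)×10³/(8.314×590) = 16000/4905 = 3.262.
k_D/k_U = (8.35×10^5/1.93×10^8)·exp(3.262) = 0.004326 × 26.10 = 0.113.

0.113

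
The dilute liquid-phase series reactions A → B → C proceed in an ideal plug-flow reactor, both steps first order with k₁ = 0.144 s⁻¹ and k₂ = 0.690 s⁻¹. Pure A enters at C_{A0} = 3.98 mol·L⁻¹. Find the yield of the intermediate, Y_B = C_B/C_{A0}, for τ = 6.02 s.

The intermediate concentration in a first-order A→B→C sequence is C_B = k₁C_{A0}(e^(−k₁τ) − e^(−k₂τ))/(k₂−k₁).
e^(−k₁τ) = e^(−0.144×6.02) = e^(−0.8669) = 0.4203; e^(−k₂τ) = e^(−4.154) = 0.01570.
C_B = 0.144×3.98/(0.690−0.144) × (0.4203−0.01570) = 1.050×0.4046 = 0.4247 mol·L⁻¹.
Y_B = C_B/C_{A0} = 0.4247/3.98 = 0.107.

0.107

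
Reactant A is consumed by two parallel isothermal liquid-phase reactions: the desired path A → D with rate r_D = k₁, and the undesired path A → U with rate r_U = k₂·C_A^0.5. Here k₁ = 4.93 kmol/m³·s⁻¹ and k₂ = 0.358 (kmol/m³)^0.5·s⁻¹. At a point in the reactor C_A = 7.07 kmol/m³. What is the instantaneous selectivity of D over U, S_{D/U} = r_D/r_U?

S_{D/U} = r_D/r_U = (k₁)/(k₂·C_A^0.5) = (k₁/k₂)·C_A^-0.5.
= (4.93) / (0.358×7.070^0.5) = 4.930/0.9519 = 5.18.

5.18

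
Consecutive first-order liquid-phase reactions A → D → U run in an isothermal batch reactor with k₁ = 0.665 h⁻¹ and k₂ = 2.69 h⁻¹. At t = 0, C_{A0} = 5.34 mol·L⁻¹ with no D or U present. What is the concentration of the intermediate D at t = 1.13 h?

0.743 mol·L⁻¹

Solving the coupled first-order balances gives C_D(t) = [k₁/(k₂−k₁)]·C_{A0}·(e^(−k₁t) − e^(−k₂t)).
e^(−k₁t) = e^(−0.665×1.13) = e^(−0.7514) = 0.4717; e^(−k₂t) = e^(−3.040) = 0.04785.
C_D = 0.665×5.34/(2.69−0.665) × (0.4717−0.04785) = 1.754×0.4238 = 0.7432 mol·L⁻¹.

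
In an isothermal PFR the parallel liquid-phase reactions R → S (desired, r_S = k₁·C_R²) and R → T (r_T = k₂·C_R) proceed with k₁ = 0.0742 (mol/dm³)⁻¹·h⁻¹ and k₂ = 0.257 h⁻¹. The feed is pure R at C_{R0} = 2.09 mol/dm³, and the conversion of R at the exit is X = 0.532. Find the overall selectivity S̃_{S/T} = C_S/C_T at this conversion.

0.437

C_R = C_{R0}(1−X) = 0.9781 mol/dm³.
Along a PFR/batch, dC_T/dC_R = −r_T/(r_S+r_T) = −k₂/(k₂+k₁·C_R).
Integrating from C_{R0} to C_R: C_T = (0.257/0.0742)·ln[(0.257+0.0742·2.09)/(0.257+0.0742·0.978)] = 3.464·ln(0.4121/0.3296) = 0.7738 mol/dm³.
Then C_S = (C_{R0}−C_R) − C_T = 1.112 − 0.7738 = 0.3381 mol/dm³.
S̃_{S/T} = C_S/C_T = 0.3381/0.7738 = 0.437.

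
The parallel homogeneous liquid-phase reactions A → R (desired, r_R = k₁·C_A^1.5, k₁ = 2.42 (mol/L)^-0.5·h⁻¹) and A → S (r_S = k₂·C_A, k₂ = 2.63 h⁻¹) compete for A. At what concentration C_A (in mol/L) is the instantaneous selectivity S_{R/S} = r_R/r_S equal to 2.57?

7.80 mol/L

S_{R/S} = (k₁/k₂)·C_A^0.5 ⇒ C_A = (S·k₂/k₁)^(2).
= (2.57×2.63/2.42)^(2) = (2.793)^(2) = 7.80 mol/L.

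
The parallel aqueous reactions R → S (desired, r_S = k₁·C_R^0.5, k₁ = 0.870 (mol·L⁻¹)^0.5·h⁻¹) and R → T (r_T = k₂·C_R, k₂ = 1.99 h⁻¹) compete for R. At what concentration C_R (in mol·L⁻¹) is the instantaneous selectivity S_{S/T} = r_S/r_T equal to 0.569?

0.590 mol·L⁻¹

S_{S/T} = (k₁/k₂)·C_R^-0.5 ⇒ C_R = (S·k₂/k₁)^(-2).
= (0.569×1.99/0.870)^(-2) = (1.302)^(-2) = 0.590 mol·L⁻¹.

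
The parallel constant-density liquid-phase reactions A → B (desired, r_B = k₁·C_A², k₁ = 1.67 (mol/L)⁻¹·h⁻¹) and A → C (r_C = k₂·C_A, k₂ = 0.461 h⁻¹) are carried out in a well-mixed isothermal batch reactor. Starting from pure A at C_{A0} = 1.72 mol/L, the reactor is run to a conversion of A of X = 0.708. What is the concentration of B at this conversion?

C_A = C_{A0}(1−X) = 0.5022 mol/L.
Along a PFR/batch, dC_C/dC_A = −r_C/(r_B+r_C) = −k₂/(k₂+k₁·C_A).
Integrating from C_{A0} to C_A: C_C = (0.461/1.67)·ln[(0.461+1.67·1.72)/(0.461+1.67·0.502)] = 0.2760·ln(3.333/1.300) = 0.2600 mol/L.
Then C_B = (C_{A0}−C_A) − C_C = 1.218 − 0.2600 = 0.9578 mol/L.

0.958 mol/L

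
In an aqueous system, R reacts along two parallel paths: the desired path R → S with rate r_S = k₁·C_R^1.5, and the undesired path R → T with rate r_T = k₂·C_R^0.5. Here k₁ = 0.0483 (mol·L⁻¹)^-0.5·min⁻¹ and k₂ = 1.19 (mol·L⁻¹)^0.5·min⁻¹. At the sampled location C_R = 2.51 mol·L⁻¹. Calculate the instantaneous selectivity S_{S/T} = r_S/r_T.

S_{S/T} = r_S/r_T = (k₁·C_R^1.5)/(k₂·C_R^0.5) = (k₁/k₂)·C_R.
= (0.0483×2.510^1.5) / (1.19×2.510^0.5) = 0.1921/1.885 = 0.102.
Since the desired path is higher order in R, keeping C_R high (PFR or concentrated feed) favours S.

0.102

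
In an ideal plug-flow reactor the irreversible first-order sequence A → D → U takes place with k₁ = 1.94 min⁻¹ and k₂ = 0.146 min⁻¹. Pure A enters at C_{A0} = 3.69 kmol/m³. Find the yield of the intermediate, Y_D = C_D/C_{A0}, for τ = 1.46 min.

0.810

Solving the coupled first-order balances gives C_D(τ) = [k₁/(k₂−k₁)]·C_{A0}·(e^(−k₁τ) − e^(−k₂τ)).
e^(−k₁τ) = e^(−1.94×1.46) = e^(−2.832) = 0.05887; e^(−k₂τ) = e^(−0.2132) = 0.8080.
C_D = 1.94×3.69/(0.146−1.94) × (0.05887−0.8080) = (-3.990)×(-0.7492) = 2.989 kmol/m³.
Y_D = C_D/C_{A0} = 2.989/3.69 = 0.810.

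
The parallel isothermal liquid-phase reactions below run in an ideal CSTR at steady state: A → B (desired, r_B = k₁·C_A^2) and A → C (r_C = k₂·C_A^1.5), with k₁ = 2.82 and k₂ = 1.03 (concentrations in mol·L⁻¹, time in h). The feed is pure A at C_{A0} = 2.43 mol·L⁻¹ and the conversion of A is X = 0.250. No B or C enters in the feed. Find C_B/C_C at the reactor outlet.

Exit C_A = C_{A0}(1−X) = 2.43×0.750 = 1.823 mol·L⁻¹.
Rates in a CSTR are evaluated at the outlet concentration: r_B = 2.82×1.823^2 = 9.367, r_C = 1.03×1.823^1.5 = 2.534.
Overall selectivity = C_B/C_C = r_Bτ/(r_Cτ) = r_B/r_C = 3.70.

3.70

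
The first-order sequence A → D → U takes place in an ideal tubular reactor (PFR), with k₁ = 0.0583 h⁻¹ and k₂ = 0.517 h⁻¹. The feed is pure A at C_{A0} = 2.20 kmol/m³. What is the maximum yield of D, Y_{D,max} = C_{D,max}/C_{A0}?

At the optimum, C_{D,max}/C_{A0} = (k₁/k₂)^[k₂/(k₂−k₁)].
= (0.0583/0.517)^(0.517/(0.517−0.0583)) = (0.1128)^(1.127) = 0.08545.

0.0854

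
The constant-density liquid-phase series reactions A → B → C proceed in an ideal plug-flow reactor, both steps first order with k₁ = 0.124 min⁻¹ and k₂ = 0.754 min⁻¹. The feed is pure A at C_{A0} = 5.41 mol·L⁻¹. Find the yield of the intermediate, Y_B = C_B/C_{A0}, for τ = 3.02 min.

0.115

The intermediate concentration in a first-order A→B→C sequence is C_B = k₁C_{A0}(e^(−k₁τ) − e^(−k₂τ))/(k₂−k₁).
e^(−k₁τ) = e^(−0.124×3.02) = e^(−0.3745) = 0.6876; e^(−k₂τ) = e^(−2.277) = 0.1026.
C_B = 0.124×5.41/(0.754−0.124) × (0.6876−0.1026) = 1.065×0.5851 = 0.6230 mol·L⁻¹.
Y_B = C_B/C_{A0} = 0.6230/5.41 = 0.115.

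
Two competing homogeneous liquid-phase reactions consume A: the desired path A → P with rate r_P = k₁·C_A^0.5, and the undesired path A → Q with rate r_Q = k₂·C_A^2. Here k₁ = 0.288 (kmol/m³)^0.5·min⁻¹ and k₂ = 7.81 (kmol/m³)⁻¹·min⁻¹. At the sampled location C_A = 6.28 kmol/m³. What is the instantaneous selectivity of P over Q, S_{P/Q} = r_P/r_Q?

0.00234

S_{P/Q} = r_P/r_Q = (k₁·C_A^0.5)/(k₂·C_A^2) = (k₁/k₂)·C_A^-1.5.
= (0.288×6.280^0.5) / (7.81×6.280^2) = 0.7217/308.0 = 0.00234.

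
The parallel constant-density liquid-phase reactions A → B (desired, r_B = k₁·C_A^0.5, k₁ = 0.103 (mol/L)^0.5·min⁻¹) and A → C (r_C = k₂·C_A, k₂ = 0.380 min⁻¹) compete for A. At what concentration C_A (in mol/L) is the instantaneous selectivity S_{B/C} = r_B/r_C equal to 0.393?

S_{B/C} = (k₁/k₂)·C_A^-0.5 ⇒ C_A = (S·k₂/k₁)^(-2).
= (0.393×0.380/0.103)^(-2) = (1.450)^(-2) = 0.476 mol/L.

0.476 mol/L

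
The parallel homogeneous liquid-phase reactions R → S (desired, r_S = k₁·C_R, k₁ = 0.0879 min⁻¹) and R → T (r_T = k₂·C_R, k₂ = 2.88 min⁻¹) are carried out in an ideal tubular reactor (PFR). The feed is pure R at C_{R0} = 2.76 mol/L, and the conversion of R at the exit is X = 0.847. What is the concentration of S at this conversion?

0.0692 mol/L

C_R = C_{R0}(1−X) = 0.4223 mol/L.
Both paths are first order in R, so the instantaneous fraction to S is constant: dC_S/d(−C_R) = k₁/(k₁+k₂) = 0.02962.
C_S = 0.02962·(C_{R0}−C_R) = 0.02962×2.338 = 0.0692 mol/L.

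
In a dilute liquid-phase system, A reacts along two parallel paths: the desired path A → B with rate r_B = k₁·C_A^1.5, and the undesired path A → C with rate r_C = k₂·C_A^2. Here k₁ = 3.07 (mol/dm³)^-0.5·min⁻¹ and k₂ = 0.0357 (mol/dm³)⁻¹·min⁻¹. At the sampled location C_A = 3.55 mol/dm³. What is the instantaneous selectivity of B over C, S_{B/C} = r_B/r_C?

45.6

S_{B/C} = r_B/r_C = (k₁·C_A^1.5)/(k₂·C_A^2) = (k₁/k₂)·C_A^-0.5.
= (3.07×3.550^1.5) / (0.0357×3.550^2) = 20.53/0.4499 = 45.6.
The undesired path is higher order in A, so low C_A (CSTR or dilute feed) favours B.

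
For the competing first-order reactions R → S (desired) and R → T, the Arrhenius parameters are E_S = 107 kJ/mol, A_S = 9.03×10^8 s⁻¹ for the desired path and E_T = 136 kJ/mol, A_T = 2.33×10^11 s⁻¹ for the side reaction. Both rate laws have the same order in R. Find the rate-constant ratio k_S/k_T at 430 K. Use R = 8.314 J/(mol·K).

Since both paths have the same order in R, the concentration cancels and S_{S/T} = k_S/k_T = (A_S/A_T)·exp[(E_T−E_S)/(RT)].
(E_T−E_S)/(RT) = (136−107)×10³/(8.314×430) = 29000/3575 = 8.112.
k_S/k_T = (9.03×10^8/2.33×10^11)·exp(8.112) = 0.003876 × 3334 = 12.9.

12.9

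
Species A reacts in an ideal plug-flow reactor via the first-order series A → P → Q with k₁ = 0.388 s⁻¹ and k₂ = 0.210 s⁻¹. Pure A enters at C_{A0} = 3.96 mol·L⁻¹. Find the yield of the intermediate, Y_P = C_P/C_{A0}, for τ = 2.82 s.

0.476

Solving the coupled first-order balances gives C_P(τ) = [k₁/(k₂−k₁)]·C_{A0}·(e^(−k₁τ) − e^(−k₂τ)).
e^(−k₁τ) = e^(−0.388×2.82) = e^(−1.094) = 0.3348; e^(−k₂τ) = e^(−0.5922) = 0.5531.
C_P = 0.388×3.96/(0.210−0.388) × (0.3348−0.5531) = (-8.632)×(-0.2183) = 1.884 mol·L⁻¹.
Y_P = C_P/C_{A0} = 1.884/3.96 = 0.476.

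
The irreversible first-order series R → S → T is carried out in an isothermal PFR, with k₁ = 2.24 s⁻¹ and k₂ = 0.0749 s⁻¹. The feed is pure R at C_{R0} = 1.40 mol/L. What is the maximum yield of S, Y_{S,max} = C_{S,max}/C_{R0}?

Evaluating C_S at τ_opt = ln(k₂/k₁)/(k₂−k₁) gives C_{S,max}/C_{R0} = (k₁/k₂)^[k₂/(k₂−k₁)].
= (2.24/0.0749)^(0.0749/(0.0749−2.24)) = (29.91)^(-0.03459) = 0.8891.

0.889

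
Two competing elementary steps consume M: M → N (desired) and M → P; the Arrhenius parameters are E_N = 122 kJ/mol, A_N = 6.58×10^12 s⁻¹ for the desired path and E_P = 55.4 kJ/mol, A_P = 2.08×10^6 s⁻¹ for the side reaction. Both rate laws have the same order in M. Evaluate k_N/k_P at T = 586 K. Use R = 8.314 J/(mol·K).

Since both paths have the same order in M, the concentration cancels and S_{N/P} = k_N/k_P = (A_N/A_P)·exp[(E_P−E_N)/(RT)].
(E_P−E_N)/(RT) = (55.4−122)×10³/(8.314×586) = -66600/4872 = -13.67.
k_N/k_P = (6.58×10^12/2.08×10^6)·exp(-13.67) = 3.163×10^6 × 1.157×10^-6 = 3.66.

3.66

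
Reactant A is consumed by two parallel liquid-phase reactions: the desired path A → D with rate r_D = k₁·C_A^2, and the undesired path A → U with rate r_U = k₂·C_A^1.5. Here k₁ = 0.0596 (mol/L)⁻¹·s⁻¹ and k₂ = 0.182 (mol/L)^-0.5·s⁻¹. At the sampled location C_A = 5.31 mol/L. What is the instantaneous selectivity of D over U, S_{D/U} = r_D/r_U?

0.755

S_{D/U} = r_D/r_U = (k₁·C_A^2)/(k₂·C_A^1.5) = (k₁/k₂)·C_A^0.5.
= (0.0596×5.310^2) / (0.182×5.310^1.5) = 1.680/2.227 = 0.755.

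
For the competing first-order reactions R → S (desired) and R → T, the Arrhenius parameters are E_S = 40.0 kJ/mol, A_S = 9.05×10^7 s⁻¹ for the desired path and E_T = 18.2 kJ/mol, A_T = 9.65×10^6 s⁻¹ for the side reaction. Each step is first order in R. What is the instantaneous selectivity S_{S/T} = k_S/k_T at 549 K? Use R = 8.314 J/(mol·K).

With equal orders, S_{S/T} = k_S/k_T = (A_S/A_T)·exp[(E_T−E_S)/(RT)].
(E_T−E_S)/(RT) = (18.2−40.0)×10³/(8.314×549) = -21800/4564 = -4.776.
k_S/k_T = (9.05×10^7/9.65×10^6)·exp(-4.776) = 9.378 × 0.008429 = 0.0790.
Since E_S > E_T, raising the temperature improves selectivity toward S.

0.0790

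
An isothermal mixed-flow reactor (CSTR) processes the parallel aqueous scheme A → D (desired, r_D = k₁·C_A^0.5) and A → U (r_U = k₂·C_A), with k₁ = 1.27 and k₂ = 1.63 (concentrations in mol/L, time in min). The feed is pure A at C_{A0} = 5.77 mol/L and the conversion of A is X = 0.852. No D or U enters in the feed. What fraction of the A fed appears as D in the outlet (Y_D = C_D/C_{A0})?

0.390

Exit C_A = C_{A0}(1−X) = 5.77×0.148 = 0.8540 mol/L.
In a CSTR the entire volume is at exit conditions, so r_D = 1.27×0.8540^0.5 = 1.174 and r_U = 1.63×0.8540 = 1.392.
Fraction of consumed A going to D: r_D/(r_D+r_U) = 0.4574.
C_D = 0.4574·C_{A0}·X = 0.4574×5.77×0.852 = 2.25 mol/L; Y_D = C_D/C_{A0} = 0.390.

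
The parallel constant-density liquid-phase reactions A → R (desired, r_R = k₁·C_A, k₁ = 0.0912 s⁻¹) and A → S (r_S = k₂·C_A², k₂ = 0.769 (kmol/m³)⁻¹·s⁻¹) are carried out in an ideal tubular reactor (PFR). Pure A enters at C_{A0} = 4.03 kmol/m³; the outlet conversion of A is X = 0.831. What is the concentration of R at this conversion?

0.195 kmol/m³

C_A = C_{A0}(1−X) = 0.6811 kmol/m³.
Along a PFR/batch, dC_R/dC_A = −r_R/(r_R+r_S) = −k₁/(k₁+k₂·C_A).
Integrating from C_{A0} to C_A: C_R = (0.0912/0.769)·ln[(0.0912+0.769·4.03)/(0.0912+0.769·0.681)] = 0.1186·ln(3.190/0.6149) = 0.1952 kmol/m³.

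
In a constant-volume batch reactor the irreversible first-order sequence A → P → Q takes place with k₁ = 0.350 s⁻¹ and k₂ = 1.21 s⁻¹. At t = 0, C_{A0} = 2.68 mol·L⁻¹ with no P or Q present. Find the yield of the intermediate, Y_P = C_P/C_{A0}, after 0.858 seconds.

0.157

Solving the coupled first-order balances gives C_P(t) = [k₁/(k₂−k₁)]·C_{A0}·(e^(−k₁t) − e^(−k₂t)).
e^(−k₁t) = e^(−0.350×0.858) = e^(−0.3003) = 0.7406; e^(−k₂t) = e^(−1.038) = 0.3541.
C_P = 0.350×2.68/(1.21−0.350) × (0.7406−0.3541) = 1.091×0.3865 = 0.4216 mol·L⁻¹.
Y_P = C_P/C_{A0} = 0.4216/2.68 = 0.157.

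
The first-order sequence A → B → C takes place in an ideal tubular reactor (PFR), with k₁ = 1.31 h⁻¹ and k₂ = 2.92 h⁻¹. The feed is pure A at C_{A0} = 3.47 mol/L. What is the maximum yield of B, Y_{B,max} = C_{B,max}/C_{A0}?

For a first-order series the maximum intermediate yield is C_{B,max}/C_{A0} = (k₁/k₂)^[k₂/(k₂−k₁)].
= (1.31/2.92)^(2.92/(2.92−1.31)) = (0.4486)^(1.814) = 0.2337.

0.234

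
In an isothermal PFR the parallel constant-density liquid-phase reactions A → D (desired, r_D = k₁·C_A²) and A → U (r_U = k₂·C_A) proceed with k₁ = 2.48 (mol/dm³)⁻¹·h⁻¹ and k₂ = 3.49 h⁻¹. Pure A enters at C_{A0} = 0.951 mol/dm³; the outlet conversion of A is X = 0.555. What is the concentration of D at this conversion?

C_A = C_{A0}(1−X) = 0.4232 mol/dm³.
Along a PFR/batch, dC_U/dC_A = −r_U/(r_D+r_U) = −k₂/(k₂+k₁·C_A).
Integrating from C_{A0} to C_A: C_U = (3.49/2.48)·ln[(3.49+2.48·0.951)/(3.49+2.48·0.423)] = 1.407·ln(5.848/4.540) = 0.3565 mol/dm³.
Then C_D = (C_{A0}−C_A) − C_U = 0.5278 − 0.3565 = 0.1713 mol/dm³.

0.171 mol/dm³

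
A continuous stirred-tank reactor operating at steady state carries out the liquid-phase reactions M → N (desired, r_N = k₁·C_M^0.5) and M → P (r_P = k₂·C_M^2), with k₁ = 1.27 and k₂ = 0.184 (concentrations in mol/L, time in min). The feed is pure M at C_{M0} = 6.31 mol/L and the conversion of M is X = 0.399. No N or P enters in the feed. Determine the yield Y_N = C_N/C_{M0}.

Exit C_M = C_{M0}(1−X) = 6.31×0.601 = 3.792 mol/L.
In a CSTR the entire volume is at exit conditions, so r_N = 1.27×3.792^0.5 = 2.473 and r_P = 0.184×3.792^2 = 2.646.
Fraction of consumed M going to N: r_N/(r_N+r_P) = 0.4831.
C_N = 0.4831·C_{M0}·X = 0.4831×6.31×0.399 = 1.22 mol/L; Y_N = C_N/C_{M0} = 0.193.

0.193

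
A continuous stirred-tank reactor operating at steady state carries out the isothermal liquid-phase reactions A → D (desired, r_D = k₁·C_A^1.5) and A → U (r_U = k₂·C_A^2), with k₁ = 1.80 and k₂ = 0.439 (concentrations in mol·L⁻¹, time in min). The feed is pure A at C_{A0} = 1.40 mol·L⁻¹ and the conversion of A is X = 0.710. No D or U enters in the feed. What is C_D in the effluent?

0.860 mol·L⁻¹

Exit C_A = C_{A0}(1−X) = 1.40×0.290 = 0.4060 mol·L⁻¹.
A CSTR operates uniformly at the exit composition, giving r_D = 0.4657 and r_U = 0.07236 (each k·C_A^n at C_A = 0.4060).
Fraction of consumed A going to D: r_D/(r_D+r_U) = 0.8655.
C_D = 0.8655·C_{A0}·X = 0.8655×1.40×0.710 = 0.860 mol·L⁻¹.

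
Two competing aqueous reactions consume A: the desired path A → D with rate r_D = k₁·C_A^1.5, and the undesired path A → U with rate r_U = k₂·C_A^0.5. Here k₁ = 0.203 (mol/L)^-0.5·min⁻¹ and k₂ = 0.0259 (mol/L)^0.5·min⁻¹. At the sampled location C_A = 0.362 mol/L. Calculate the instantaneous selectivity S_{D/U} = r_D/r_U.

2.84

S_{D/U} = r_D/r_U = (k₁·C_A^1.5)/(k₂·C_A^0.5) = (k₁/k₂)·C_A.
= (0.203×0.3620^1.5) / (0.0259×0.3620^0.5) = 0.04421/0.01558 = 2.84.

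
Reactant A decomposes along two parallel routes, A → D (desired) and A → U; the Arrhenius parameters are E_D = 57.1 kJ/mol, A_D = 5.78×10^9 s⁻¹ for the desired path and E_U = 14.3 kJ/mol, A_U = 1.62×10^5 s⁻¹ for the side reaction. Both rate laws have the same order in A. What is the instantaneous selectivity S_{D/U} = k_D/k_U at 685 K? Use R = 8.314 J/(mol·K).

With equal orders, S_{D/U} = k_D/k_U = (A_D/A_U)·exp[(E_U−E_D)/(RT)].
(E_U−E_D)/(RT) = (14.3−57.1)×10³/(8.314×685) = -42800/5695 = -7.515.
k_D/k_U = (5.78×10^9/1.62×10^5)·exp(-7.515) = 35679 × 5.447×10^-4 = 19.4.
Since E_D > E_U, raising the temperature improves selectivity toward D.

19.4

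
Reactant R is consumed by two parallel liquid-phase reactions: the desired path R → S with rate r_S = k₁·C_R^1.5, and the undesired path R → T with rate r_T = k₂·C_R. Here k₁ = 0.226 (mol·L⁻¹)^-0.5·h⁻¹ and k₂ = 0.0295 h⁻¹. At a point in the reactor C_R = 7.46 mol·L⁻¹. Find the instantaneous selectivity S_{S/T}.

20.9

S_{S/T} = r_S/r_T = (k₁·C_R^1.5)/(k₂·C_R) = (k₁/k₂)·C_R^0.5.
= (0.226×7.460^1.5) / (0.0295×7.460) = 4.605/0.2201 = 20.9.
Since the desired path is higher order in R, keeping C_R high (PFR or concentrated feed) favours S.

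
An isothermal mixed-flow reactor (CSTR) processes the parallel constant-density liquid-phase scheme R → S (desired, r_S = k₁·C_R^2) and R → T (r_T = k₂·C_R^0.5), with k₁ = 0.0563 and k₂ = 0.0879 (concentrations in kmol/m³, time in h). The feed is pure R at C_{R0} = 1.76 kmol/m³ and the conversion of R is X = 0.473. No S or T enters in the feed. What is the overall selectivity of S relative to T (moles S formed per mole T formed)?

0.572

Exit C_R = C_{R0}(1−X) = 1.76×0.527 = 0.9275 kmol/m³.
Rates in a CSTR are evaluated at the outlet concentration: r_S = 0.0563×0.9275^2 = 0.04843, r_T = 0.0879×0.9275^0.5 = 0.08465.
Overall selectivity = C_S/C_T = r_Sτ/(r_Tτ) = r_S/r_T = 0.572.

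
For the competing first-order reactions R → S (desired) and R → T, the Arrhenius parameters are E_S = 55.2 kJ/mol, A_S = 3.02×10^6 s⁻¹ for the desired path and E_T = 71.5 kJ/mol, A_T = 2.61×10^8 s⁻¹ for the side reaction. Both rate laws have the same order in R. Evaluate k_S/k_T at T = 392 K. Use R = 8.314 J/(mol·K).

With equal orders, S_{S/T} = k_S/k_T = (A_S/A_T)·exp[(E_T−E_S)/(RT)].
(E_T−E_S)/(RT) = (71.5−55.2)×10³/(8.314×392) = 16300/3259 = 5.001.
k_S/k_T = (3.02×10^6/2.61×10^8)·exp(5.001) = 0.01157 × 148.6 = 1.72.
Since E_S < E_T, lowering the temperature improves selectivity toward S.

1.72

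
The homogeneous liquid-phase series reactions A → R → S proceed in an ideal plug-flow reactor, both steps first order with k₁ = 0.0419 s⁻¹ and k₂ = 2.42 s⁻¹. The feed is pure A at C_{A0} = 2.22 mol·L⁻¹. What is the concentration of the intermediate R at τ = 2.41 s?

Solving the coupled first-order balances gives C_R(τ) = [k₁/(k₂−k₁)]·C_{A0}·(e^(−k₁τ) − e^(−k₂τ)).
e^(−k₁τ) = e^(−0.0419×2.41) = e^(−0.1010) = 0.9040; e^(−k₂τ) = e^(−5.832) = 0.002932.
C_R = 0.0419×2.22/(2.42−0.0419) × (0.9040−0.002932) = 0.03911×0.9010 = 0.03524 mol·L⁻¹.

0.0352 mol·L⁻¹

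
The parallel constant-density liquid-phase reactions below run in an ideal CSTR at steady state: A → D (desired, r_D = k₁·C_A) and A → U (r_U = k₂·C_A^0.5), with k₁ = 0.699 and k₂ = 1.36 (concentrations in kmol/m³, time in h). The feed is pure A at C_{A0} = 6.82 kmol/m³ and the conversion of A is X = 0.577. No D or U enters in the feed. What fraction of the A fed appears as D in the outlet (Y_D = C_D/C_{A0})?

0.269

Exit C_A = C_{A0}(1−X) = 6.82×0.423 = 2.885 kmol/m³.
Rates in a CSTR are evaluated at the outlet concentration: r_D = 0.699×2.885 = 2.017, r_U = 1.36×2.885^0.5 = 2.310.
Fraction of consumed A going to D: r_D/(r_D+r_U) = 0.4661.
C_D = 0.4661·C_{A0}·X = 0.4661×6.82×0.577 = 1.83 kmol/m³; Y_D = C_D/C_{A0} = 0.269.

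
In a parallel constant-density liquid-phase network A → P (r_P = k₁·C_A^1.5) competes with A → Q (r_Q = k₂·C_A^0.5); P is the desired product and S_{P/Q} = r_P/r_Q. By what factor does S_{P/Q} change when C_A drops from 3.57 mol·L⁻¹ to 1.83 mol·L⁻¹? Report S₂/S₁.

0.513

S_{P/Q} = (k₁/k₂)·C_A, so S₂/S₁ = (C_{A,2}/C_{A,1}).
= 1.83/3.57 = 0.513.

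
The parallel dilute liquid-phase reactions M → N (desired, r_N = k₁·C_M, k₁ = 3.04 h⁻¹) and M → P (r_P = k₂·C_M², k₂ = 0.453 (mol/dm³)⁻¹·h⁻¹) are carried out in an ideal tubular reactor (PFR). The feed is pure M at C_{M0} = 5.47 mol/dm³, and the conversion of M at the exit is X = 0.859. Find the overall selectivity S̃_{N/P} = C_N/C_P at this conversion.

C_M = C_{M0}(1−X) = 0.7713 mol/dm³.
Along a PFR/batch, dC_N/dC_M = −r_N/(r_N+r_P) = −k₁/(k₁+k₂·C_M).
Integrating from C_{M0} to C_M: C_N = (3.04/0.453)·ln[(3.04+0.453·5.47)/(3.04+0.453·0.771)] = 6.711·ln(5.518/3.389) = 3.271 mol/dm³.
C_P = (C_{M0}−C_M)−C_N = 1.428 mol/dm³; S̃_{N/P} = 3.271/1.428 = 2.29.

2.29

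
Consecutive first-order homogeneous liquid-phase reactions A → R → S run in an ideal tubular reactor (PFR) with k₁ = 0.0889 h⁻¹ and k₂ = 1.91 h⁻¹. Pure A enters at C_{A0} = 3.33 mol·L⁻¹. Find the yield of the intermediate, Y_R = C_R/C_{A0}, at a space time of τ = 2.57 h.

Solving the coupled first-order balances gives C_R(τ) = [k₁/(k₂−k₁)]·C_{A0}·(e^(−k₁τ) − e^(−k₂τ)).
e^(−k₁τ) = e^(−0.0889×2.57) = e^(−0.2285) = 0.7957; e^(−k₂τ) = e^(−4.909) = 0.007382.
C_R = 0.0889×3.33/(1.91−0.0889) × (0.7957−0.007382) = 0.1626×0.7884 = 0.1282 mol·L⁻¹.
Y_R = C_R/C_{A0} = 0.1282/3.33 = 0.0385.

0.0385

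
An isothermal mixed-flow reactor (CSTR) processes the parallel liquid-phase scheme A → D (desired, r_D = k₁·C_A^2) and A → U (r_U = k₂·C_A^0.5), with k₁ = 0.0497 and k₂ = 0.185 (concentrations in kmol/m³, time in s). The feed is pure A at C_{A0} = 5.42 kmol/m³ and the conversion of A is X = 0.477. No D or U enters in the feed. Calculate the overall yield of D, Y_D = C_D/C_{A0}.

Exit C_A = C_{A0}(1−X) = 5.42×0.523 = 2.835 kmol/m³.
A CSTR operates uniformly at the exit composition, giving r_D = 0.3994 and r_U = 0.3115 (each k·C_A^n at C_A = 2.835).
Fraction of consumed A going to D: r_D/(r_D+r_U) = 0.5618.
C_D = 0.5618·C_{A0}·X = 0.5618×5.42×0.477 = 1.45 kmol/m³; Y_D = C_D/C_{A0} = 0.268.

0.268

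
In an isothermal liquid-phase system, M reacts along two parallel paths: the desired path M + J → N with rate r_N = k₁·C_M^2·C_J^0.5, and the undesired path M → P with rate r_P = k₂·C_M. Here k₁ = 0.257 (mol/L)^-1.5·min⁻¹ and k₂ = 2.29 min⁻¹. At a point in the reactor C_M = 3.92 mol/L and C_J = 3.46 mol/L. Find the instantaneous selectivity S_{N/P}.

S_{N/P} = r_N/r_P = (k₁·C_M^2·C_J^0.5)/(k₂·C_M) = (k₁/k₂)·C_M·C_J^0.5.
= (0.257×3.920^2×3.460^0.5) / (2.29×3.920) = 7.346/8.977 = 0.818.

0.818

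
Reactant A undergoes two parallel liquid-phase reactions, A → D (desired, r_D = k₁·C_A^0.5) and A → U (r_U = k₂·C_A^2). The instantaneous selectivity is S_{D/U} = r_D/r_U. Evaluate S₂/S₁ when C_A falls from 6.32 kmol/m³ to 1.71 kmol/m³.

S_{D/U} = (k₁/k₂)·C_A^-1.5, so S₂/S₁ = (C_{A,2}/C_{A,1})^-1.5.
= (1.71/6.32)^(-1.5) = (0.2706)^(-1.5) = 7.11.
Selectivity toward D rises as C_A falls — low-concentration operation is favoured.

7.11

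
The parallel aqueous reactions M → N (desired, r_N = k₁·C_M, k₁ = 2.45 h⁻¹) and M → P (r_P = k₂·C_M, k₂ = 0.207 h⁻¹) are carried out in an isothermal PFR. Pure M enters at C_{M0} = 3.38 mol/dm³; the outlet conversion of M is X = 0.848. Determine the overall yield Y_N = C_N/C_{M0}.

C_M = C_{M0}(1−X) = 0.5138 mol/dm³.
Both paths are first order in M, so the instantaneous fraction to N is constant: dC_N/d(−C_M) = k₁/(k₁+k₂) = 0.9221.
C_N = 0.9221·(C_{M0}−C_M) = 0.9221×2.866 = 2.64 mol/dm³.
Y_N = C_N/C_{M0} = 2.643/3.38 = 0.782.

0.782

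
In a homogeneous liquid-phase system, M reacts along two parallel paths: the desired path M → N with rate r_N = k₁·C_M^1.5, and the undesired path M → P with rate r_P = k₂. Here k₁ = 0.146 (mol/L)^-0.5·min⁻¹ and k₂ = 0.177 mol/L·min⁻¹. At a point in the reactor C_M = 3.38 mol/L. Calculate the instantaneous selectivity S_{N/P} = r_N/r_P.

S_{N/P} = r_N/r_P = (k₁·C_M^1.5)/(k₂) = (k₁/k₂)·C_M^1.5.
= (0.146×3.380^1.5) / (0.177) = 0.9073/0.1770 = 5.13.
Since the desired path is higher order in M, keeping C_M high (PFR or concentrated feed) favours N.

5.13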